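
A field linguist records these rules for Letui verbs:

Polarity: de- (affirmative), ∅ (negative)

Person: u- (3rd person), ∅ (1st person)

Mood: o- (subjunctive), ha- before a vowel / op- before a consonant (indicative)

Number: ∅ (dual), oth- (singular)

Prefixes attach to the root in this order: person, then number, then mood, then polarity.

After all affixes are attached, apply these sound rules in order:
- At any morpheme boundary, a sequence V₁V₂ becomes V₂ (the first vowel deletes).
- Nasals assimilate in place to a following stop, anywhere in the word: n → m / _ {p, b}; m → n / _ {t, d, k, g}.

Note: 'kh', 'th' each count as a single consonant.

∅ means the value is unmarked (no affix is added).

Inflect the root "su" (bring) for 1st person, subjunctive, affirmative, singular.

dothsu

person = 1st person: zero marking, form stays su.
Attach number singular oth- → othsu.
Attach mood subjunctive o- → oothsu.
Attach polarity affirmative de- → deoothsu.
Apply vowel deletion: deoothsu → dothsu.
Nasal assimilation: no change.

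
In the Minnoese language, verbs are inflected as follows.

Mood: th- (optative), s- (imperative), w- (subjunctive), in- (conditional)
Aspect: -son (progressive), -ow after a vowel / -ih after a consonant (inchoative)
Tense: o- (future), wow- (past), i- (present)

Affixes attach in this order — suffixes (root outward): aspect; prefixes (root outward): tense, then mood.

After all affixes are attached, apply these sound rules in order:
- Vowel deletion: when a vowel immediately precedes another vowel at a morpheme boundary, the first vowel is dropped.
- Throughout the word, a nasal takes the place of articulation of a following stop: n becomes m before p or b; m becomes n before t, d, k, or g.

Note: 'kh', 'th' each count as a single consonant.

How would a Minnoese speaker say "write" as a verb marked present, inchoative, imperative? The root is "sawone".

Attach tense present i- → isawone.
Attach aspect inchoative -ow (after vowel 'e') → isawoneow.
Attach mood imperative s- → sisawoneow.
Apply vowel deletion: sisawoneow → sisawonow.
Nasal assimilation: no change.

sisawonow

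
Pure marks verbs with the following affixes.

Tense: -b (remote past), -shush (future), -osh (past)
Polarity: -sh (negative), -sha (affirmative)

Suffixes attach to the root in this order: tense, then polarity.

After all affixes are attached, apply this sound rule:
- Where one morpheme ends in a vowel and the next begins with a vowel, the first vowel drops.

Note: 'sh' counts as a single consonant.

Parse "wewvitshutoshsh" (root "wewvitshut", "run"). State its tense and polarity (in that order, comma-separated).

Segment: wewvitshut-osh-sh.
tense: -osh → past.
polarity: -sh → negative.

past, negative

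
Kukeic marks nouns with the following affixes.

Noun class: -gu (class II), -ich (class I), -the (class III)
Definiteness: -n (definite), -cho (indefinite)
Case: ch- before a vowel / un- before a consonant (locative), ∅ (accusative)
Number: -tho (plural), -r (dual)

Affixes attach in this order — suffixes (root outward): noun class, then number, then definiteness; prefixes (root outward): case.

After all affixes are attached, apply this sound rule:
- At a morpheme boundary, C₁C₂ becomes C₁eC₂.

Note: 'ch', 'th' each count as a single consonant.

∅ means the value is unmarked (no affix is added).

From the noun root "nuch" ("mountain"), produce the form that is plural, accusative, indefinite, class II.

nucheguthocho

Attach noun class class II -gu → nuchgu.
case = accusative: zero marking, form stays nuchgu.
Attach number plural -tho → nuchgutho.
Attach definiteness indefinite -cho → nuchguthocho.
Apply epenthesis: nuchguthocho → nucheguthocho.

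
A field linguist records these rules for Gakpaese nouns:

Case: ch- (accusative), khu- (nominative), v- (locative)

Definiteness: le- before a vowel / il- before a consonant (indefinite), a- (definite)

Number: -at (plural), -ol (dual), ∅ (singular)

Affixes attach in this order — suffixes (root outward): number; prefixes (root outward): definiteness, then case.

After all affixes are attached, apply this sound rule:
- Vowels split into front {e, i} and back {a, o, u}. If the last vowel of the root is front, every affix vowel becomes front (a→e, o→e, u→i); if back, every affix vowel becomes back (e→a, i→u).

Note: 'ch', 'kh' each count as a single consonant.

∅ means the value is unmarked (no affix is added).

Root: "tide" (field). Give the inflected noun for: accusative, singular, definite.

chetide

Attach definiteness definite a- → atide.
number = singular: zero marking, form stays atide.
Attach case accusative ch- → chatide.
Apply vowel harmony: chatide → chetide.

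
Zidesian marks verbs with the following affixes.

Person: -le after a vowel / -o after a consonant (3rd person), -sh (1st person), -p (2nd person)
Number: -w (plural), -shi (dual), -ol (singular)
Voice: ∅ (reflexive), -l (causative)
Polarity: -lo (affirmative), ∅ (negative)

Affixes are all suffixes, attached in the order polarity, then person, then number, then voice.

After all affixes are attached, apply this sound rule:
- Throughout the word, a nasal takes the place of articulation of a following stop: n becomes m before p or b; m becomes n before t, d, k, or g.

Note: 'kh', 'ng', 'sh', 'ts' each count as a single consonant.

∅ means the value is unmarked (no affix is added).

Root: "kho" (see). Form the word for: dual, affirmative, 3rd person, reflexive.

Attach polarity affirmative -lo → kholo.
Attach person 3rd person -le (after vowel 'o') → kholole.
Attach number dual -shi → khololeshi.
voice = reflexive: zero marking, form stays khololeshi.
Nasal assimilation: no change.

khololeshi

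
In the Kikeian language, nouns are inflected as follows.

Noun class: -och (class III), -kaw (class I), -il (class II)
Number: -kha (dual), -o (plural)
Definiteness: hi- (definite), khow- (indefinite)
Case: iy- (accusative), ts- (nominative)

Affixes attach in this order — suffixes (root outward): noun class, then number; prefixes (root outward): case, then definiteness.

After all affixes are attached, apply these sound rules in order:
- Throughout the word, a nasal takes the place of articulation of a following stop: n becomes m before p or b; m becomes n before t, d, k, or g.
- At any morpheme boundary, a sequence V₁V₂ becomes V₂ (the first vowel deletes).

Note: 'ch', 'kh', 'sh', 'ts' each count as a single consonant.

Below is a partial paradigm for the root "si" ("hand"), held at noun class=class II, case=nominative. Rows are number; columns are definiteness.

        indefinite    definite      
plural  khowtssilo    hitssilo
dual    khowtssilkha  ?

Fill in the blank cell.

hitssilkha

Attach noun class class II -il → siil.
Attach case nominative ts- → tssiil.
Attach number dual -kha → tssiilkha.
Attach definiteness definite hi- → hitssiilkha.
Nasal assimilation: no change.
Apply vowel deletion: hitssiilkha → hitssilkha.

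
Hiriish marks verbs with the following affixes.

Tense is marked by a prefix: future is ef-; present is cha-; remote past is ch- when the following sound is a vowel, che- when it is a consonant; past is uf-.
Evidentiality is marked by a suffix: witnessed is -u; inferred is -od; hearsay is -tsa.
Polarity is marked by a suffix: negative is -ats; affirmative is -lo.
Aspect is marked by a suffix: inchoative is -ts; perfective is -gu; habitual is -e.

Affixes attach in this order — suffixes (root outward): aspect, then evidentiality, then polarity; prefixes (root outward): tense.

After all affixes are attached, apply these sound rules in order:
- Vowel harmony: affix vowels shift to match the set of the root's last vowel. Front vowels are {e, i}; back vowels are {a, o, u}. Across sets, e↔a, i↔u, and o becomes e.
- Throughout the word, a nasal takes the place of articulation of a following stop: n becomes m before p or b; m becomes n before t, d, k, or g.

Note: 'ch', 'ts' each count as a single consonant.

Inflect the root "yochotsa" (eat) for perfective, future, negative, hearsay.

Attach aspect perfective -gu → yochotsagu.
Attach evidentiality hearsay -tsa → yochotsagutsa.
Attach polarity negative -ats → yochotsagutsaats.
Attach tense future ef- → efyochotsagutsaats.
Apply vowel harmony: efyochotsagutsaats → afyochotsagutsaats.
Nasal assimilation: no change.

afyochotsagutsaats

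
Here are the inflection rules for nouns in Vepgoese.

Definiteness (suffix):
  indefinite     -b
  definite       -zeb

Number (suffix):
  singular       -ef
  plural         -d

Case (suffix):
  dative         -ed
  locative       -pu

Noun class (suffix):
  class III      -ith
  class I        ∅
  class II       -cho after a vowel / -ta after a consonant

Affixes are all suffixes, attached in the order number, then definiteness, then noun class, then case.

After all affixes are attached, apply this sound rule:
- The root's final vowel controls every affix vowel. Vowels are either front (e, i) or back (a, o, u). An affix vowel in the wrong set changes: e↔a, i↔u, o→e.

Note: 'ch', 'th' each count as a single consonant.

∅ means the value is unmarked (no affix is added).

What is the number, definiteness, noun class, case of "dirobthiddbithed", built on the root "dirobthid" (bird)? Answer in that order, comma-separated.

plural, indefinite, class III, dative

Segment: dirobthid-d-b-ith-ed.
number: -d → plural.
definiteness: -b → indefinite.
noun class: -ith → class III.
case: -ed → dative.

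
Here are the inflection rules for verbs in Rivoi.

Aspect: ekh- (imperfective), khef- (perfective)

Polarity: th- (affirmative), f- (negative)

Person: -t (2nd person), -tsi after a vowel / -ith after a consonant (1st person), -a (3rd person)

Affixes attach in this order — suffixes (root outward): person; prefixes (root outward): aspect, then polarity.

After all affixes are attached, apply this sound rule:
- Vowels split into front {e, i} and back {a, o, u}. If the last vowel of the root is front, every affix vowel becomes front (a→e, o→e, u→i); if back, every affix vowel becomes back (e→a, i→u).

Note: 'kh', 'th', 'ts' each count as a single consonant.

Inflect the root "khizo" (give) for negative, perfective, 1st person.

Attach aspect perfective khef- → khefkhizo.
Attach person 1st person -tsi (after vowel 'o') → khefkhizotsi.
Attach polarity negative f- → fkhefkhizotsi.
Apply vowel harmony: fkhefkhizotsi → fkhafkhizotsu.

fkhafkhizotsu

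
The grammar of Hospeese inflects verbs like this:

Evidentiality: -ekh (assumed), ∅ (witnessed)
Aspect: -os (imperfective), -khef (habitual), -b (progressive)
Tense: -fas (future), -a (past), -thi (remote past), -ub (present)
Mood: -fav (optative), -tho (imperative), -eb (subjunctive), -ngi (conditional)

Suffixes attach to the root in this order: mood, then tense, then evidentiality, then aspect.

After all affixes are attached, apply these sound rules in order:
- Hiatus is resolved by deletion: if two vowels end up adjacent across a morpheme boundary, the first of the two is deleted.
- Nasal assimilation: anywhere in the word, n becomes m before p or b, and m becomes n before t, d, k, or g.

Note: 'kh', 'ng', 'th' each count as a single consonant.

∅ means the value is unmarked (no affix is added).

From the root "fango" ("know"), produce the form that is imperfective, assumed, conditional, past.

fangongekhos

Attach mood conditional -ngi → fangongi.
Attach tense past -a → fangongia.
Attach evidentiality assumed -ekh → fangongiaekh.
Attach aspect imperfective -os → fangongiaekhos.
Apply vowel deletion: fangongiaekhos → fangongekhos.
Nasal assimilation: no change.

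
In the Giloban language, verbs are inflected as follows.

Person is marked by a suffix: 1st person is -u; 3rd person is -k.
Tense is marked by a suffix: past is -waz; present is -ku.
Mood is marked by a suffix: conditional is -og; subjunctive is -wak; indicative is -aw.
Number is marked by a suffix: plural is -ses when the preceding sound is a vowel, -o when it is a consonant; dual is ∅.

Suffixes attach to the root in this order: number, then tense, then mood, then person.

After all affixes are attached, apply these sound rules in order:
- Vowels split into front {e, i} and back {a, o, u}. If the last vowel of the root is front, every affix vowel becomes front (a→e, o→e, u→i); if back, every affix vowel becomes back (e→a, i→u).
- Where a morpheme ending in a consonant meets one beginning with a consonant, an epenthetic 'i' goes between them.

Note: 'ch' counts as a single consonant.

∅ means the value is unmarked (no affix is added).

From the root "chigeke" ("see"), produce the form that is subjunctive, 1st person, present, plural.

chigekesesikiweki

Attach number plural -ses (after vowel 'e') → chigekeses.
Attach tense present -ku → chigekesesku.
Attach mood subjunctive -wak → chigekeseskuwak.
Attach person 1st person -u → chigekeseskuwaku.
Apply vowel harmony: chigekeseskuwaku → chigekeseskiweki.
Apply epenthesis: chigekeseskiweki → chigekesesikiweki.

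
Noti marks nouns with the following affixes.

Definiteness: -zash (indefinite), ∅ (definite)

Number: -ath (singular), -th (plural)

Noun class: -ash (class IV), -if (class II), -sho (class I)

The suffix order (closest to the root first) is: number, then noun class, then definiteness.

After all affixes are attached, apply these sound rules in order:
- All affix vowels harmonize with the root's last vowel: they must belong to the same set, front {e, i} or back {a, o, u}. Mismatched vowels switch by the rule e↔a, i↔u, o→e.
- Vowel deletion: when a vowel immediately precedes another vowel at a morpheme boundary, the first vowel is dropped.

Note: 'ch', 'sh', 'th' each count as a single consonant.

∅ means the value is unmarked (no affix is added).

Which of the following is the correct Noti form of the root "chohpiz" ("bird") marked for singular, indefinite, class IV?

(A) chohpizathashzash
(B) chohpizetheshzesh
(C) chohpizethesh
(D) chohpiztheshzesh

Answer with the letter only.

B

Attach number singular -ath → chohpizath.
Attach noun class class IV -ash → chohpizathash.
Attach definiteness indefinite -zash → chohpizathashzash.
Apply vowel harmony: chohpizathashzash → chohpizetheshzesh.
Vowel deletion: no change.
So the correct form is chohpizetheshzesh, option (B).
(C) chohpizethesh is wrong: it uses definite instead of indefinite for definiteness.
(D) chohpiztheshzesh is wrong: it uses plural instead of singular for number.
(A) chohpizathashzash is wrong: it fails to apply the sound rule(s).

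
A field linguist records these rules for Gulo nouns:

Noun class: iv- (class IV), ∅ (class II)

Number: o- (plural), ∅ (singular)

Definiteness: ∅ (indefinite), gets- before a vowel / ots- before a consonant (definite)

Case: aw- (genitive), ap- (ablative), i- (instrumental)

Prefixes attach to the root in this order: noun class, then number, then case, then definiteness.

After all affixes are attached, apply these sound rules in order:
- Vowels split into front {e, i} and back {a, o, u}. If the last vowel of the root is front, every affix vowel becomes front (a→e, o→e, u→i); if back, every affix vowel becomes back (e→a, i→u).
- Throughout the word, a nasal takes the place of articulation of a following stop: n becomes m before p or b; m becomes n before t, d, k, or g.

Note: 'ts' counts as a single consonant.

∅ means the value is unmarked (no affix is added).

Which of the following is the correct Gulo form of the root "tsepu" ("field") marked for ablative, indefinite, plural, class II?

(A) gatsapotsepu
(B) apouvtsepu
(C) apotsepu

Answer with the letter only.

noun class = class II: zero marking, form stays tsepu.
Attach number plural o- → otsepu.
Attach case ablative ap- → apotsepu.
definiteness = indefinite: zero marking, form stays apotsepu.
Vowel harmony: no change.
Nasal assimilation: no change.
So the correct form is apotsepu, option (C).
(A) gatsapotsepu is wrong: it uses definite instead of indefinite for definiteness.
(B) apouvtsepu is wrong: it uses class IV instead of class II for noun class.

C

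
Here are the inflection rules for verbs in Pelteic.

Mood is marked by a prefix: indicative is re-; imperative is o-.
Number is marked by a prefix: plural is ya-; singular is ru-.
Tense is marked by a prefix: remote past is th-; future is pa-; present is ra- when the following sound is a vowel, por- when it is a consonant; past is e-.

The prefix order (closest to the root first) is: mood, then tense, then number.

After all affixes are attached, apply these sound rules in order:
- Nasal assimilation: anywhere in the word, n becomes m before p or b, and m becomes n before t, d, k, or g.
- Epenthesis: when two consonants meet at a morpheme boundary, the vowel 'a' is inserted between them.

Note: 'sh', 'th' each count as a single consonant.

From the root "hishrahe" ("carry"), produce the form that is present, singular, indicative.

Attach mood indicative re- → rehishrahe.
Attach tense present por- (before consonant 'r') → porrehishrahe.
Attach number singular ru- → ruporrehishrahe.
Nasal assimilation: no change.
Apply epenthesis: ruporrehishrahe → ruporarehishrahe.

ruporarehishrahe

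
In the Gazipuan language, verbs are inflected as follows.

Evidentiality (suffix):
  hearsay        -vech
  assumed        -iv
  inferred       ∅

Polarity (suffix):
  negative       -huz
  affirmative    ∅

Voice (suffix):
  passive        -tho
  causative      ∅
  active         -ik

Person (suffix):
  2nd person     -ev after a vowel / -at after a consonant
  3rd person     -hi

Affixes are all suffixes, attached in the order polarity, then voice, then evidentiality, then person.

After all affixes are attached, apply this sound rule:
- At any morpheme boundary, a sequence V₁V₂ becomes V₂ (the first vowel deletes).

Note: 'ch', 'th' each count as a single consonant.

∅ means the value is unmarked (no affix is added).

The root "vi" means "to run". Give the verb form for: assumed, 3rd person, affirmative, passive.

polarity = affirmative: zero marking, form stays vi.
Attach voice passive -tho → vitho.
Attach evidentiality assumed -iv → vithoiv.
Attach person 3rd person -hi → vithoivhi.
Apply vowel deletion: vithoivhi → vithivhi.

vithivhi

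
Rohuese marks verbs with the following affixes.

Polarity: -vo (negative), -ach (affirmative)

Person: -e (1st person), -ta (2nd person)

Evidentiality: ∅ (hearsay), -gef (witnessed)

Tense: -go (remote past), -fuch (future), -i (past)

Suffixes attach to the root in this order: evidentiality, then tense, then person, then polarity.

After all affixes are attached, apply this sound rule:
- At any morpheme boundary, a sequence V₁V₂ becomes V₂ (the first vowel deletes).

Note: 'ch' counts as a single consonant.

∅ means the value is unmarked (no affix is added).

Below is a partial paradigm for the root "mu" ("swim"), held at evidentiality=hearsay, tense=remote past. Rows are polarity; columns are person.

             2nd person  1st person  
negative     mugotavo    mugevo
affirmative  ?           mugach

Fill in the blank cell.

mugotach

evidentiality = hearsay: zero marking, form stays mu.
Attach tense remote past -go → mugo.
Attach person 2nd person -ta → mugota.
Attach polarity affirmative -ach → mugotaach.
Apply vowel deletion: mugotaach → mugotach.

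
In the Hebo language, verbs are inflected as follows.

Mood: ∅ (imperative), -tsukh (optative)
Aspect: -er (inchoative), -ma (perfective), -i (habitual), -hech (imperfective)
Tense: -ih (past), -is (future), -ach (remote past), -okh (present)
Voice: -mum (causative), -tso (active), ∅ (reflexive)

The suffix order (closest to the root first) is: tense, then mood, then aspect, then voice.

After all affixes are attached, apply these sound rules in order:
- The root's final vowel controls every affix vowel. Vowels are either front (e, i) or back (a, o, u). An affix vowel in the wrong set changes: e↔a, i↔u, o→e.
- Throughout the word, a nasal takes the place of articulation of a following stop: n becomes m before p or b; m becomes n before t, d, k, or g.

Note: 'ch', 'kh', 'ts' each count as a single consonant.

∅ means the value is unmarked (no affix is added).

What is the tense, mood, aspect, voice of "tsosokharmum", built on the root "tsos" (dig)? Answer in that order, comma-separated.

Segment: tsos-okh-er-mum.
tense: -okh → present.
mood: ∅ → imperative.
aspect: -er → inchoative.
voice: -mum → causative.

present, imperative, inchoative, causative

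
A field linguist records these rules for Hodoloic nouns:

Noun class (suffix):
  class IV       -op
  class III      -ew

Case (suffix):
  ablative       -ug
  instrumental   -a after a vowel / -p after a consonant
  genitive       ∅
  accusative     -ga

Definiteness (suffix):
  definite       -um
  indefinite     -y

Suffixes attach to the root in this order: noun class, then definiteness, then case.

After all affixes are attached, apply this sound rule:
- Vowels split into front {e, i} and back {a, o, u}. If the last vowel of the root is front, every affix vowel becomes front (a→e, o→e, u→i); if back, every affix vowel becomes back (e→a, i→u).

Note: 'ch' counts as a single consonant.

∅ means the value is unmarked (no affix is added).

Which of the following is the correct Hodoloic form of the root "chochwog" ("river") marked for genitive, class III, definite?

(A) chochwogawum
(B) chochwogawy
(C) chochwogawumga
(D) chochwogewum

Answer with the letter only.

A

Attach noun class class III -ew → chochwogew.
Attach definiteness definite -um → chochwogewum.
case = genitive: zero marking, form stays chochwogewum.
Apply vowel harmony: chochwogewum → chochwogawum.
So the correct form is chochwogawum, option (A).
(B) chochwogawy is wrong: it uses indefinite instead of definite for definiteness.
(D) chochwogewum is wrong: it fails to apply the sound rule(s).
(C) chochwogawumga is wrong: it uses accusative instead of genitive for case.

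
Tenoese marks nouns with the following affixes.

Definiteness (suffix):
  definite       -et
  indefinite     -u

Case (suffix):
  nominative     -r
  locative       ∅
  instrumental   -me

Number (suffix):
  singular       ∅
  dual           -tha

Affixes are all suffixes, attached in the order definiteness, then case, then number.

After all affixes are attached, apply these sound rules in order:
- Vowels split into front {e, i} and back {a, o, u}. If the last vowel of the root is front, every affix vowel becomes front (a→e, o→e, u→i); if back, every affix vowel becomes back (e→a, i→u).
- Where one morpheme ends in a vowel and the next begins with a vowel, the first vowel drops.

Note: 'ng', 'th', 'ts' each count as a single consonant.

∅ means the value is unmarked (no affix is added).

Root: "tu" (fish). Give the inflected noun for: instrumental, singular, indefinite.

Attach definiteness indefinite -u → tuu.
Attach case instrumental -me → tuume.
number = singular: zero marking, form stays tuume.
Apply vowel harmony: tuume → tuuma.
Apply vowel deletion: tuuma → tuma.

tuma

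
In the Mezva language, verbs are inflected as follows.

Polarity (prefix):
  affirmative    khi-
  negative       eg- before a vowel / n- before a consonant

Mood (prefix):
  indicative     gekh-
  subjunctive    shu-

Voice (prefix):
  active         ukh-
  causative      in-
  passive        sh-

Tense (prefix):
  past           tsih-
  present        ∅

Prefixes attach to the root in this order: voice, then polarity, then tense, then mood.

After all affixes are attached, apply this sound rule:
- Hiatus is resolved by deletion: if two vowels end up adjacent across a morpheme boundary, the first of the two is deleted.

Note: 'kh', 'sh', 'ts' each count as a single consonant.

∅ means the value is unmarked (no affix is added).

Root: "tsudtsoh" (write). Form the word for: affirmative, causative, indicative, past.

gekhtsihkhintsudtsoh

Attach voice causative in- → intsudtsoh.
Attach polarity affirmative khi- → khiintsudtsoh.
Attach tense past tsih- → tsihkhiintsudtsoh.
Attach mood indicative gekh- → gekhtsihkhiintsudtsoh.
Apply vowel deletion: gekhtsihkhiintsudtsoh → gekhtsihkhintsudtsoh.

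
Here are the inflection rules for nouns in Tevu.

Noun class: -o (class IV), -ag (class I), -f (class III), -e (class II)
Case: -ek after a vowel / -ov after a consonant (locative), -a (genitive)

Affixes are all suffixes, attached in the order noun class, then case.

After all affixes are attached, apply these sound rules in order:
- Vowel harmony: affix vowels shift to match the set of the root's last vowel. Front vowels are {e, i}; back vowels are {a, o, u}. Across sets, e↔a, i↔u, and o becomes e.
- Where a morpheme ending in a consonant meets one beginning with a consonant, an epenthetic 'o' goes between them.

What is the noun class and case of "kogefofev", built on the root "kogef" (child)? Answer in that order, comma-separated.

class III, locative

Segment: kogef-f-ov.
noun class: -f → class III.
case: -ek/ov → locative.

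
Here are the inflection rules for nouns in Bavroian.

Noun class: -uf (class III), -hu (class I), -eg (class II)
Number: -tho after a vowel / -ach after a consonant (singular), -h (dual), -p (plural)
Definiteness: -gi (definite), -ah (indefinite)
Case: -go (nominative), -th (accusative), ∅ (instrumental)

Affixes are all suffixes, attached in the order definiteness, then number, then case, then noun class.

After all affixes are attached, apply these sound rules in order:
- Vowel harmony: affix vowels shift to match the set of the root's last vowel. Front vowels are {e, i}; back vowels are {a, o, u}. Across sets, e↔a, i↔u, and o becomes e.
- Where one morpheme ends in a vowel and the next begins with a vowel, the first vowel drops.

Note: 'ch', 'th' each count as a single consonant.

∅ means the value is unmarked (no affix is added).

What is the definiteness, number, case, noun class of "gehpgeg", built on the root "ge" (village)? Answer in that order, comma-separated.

indefinite, plural, nominative, class II

Segment: ge-ah-p-go-eg.
definiteness: -ah → indefinite.
number: -p → plural.
case: -go → nominative.
noun class: -eg → class II.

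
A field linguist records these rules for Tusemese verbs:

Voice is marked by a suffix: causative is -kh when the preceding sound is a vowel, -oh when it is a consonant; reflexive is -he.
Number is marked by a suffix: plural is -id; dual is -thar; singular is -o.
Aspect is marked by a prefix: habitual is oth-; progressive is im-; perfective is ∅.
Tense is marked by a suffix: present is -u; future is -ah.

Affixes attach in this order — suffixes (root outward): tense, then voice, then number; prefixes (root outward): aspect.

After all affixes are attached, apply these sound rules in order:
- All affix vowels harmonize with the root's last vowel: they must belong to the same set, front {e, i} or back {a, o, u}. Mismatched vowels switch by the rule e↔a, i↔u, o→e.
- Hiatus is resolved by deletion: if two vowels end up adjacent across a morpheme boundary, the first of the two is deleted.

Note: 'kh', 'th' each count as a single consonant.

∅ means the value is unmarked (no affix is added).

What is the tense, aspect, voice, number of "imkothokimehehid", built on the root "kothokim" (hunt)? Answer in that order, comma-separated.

Segment: im-kothokim-ah-oh-id.
tense: -ah → future.
aspect: im- → progressive.
voice: -kh/oh → causative.
number: -id → plural.

future, progressive, causative, plural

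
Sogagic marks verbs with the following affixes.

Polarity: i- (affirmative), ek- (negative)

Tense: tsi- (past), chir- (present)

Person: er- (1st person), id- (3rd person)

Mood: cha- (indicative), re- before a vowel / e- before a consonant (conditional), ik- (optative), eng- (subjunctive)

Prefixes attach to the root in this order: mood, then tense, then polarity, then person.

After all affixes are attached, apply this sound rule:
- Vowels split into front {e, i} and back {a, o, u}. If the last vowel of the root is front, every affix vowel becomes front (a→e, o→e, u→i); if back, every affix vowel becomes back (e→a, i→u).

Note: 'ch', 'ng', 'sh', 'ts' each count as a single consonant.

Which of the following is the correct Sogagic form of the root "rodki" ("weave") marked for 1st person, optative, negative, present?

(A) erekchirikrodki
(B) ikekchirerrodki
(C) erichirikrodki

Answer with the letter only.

A

Attach mood optative ik- → ikrodki.
Attach tense present chir- → chirikrodki.
Attach polarity negative ek- → ekchirikrodki.
Attach person 1st person er- → erekchirikrodki.
Vowel harmony: no change.
So the correct form is erekchirikrodki, option (A).
(C) erichirikrodki is wrong: it uses affirmative instead of negative for polarity.
(B) ikekchirerrodki is wrong: it has the affixes in the wrong order.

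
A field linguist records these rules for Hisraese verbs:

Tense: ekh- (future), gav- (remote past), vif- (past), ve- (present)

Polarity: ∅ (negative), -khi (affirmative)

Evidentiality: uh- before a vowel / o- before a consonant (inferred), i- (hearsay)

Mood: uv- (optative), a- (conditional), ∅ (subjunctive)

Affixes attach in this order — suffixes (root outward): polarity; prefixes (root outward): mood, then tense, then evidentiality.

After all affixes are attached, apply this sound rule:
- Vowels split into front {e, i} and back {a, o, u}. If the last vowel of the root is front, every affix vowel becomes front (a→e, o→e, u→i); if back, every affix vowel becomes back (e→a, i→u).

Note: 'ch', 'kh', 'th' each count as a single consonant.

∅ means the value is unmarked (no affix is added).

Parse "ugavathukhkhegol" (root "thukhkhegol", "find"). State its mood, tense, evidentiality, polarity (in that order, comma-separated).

Segment: i-gav-a-thukhkhegol.
mood: a- → conditional.
tense: gav- → remote past.
evidentiality: i- → hearsay.
polarity: ∅ → negative.

conditional, remote past, hearsay, negative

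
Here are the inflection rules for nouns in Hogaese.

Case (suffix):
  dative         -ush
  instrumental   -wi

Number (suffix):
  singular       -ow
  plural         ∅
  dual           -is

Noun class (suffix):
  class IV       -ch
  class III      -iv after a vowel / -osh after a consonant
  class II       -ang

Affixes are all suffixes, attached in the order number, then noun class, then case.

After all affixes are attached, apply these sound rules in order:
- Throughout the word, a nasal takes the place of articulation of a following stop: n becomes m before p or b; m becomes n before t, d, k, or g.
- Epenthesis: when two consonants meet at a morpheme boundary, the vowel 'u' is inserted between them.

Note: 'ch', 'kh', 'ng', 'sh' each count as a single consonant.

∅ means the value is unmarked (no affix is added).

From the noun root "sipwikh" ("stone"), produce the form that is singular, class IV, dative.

sipwikhowuchush

Attach number singular -ow → sipwikhow.
Attach noun class class IV -ch → sipwikhowch.
Attach case dative -ush → sipwikhowchush.
Nasal assimilation: no change.
Apply epenthesis: sipwikhowchush → sipwikhowuchush.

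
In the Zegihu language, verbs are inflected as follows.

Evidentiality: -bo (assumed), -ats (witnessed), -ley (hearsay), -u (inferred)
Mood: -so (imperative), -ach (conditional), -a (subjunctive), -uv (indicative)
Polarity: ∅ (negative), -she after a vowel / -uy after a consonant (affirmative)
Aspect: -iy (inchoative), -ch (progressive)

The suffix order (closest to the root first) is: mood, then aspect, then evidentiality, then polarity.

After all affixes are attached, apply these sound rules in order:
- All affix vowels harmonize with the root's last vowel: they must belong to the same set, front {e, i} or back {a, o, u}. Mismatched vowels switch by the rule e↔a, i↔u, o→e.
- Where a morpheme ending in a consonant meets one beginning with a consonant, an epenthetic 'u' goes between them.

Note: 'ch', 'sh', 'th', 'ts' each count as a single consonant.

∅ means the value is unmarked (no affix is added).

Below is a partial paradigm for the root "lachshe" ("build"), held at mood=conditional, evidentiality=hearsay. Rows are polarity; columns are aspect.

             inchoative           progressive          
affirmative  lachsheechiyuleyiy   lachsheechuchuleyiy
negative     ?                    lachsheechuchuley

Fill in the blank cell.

Attach mood conditional -ach → lachsheach.
Attach aspect inchoative -iy → lachsheachiy.
Attach evidentiality hearsay -ley → lachsheachiyley.
polarity = negative: zero marking, form stays lachsheachiyley.
Apply vowel harmony: lachsheachiyley → lachsheechiyley.
Apply epenthesis: lachsheechiyley → lachsheechiyuley.

lachsheechiyuley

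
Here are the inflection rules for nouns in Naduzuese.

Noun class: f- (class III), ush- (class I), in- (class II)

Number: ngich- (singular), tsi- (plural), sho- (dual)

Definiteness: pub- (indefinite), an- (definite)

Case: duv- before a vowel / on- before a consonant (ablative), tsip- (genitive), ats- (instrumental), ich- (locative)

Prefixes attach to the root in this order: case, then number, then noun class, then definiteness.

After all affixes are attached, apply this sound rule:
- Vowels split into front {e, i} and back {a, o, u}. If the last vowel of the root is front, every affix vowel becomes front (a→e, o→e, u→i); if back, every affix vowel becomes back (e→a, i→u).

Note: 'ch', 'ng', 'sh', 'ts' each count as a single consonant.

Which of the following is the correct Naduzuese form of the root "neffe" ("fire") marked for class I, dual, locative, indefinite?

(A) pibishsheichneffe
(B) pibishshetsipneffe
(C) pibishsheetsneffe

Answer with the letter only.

A

Attach case locative ich- → ichneffe.
Attach number dual sho- → shoichneffe.
Attach noun class class I ush- → ushshoichneffe.
Attach definiteness indefinite pub- → pubushshoichneffe.
Apply vowel harmony: pubushshoichneffe → pibishsheichneffe.
So the correct form is pibishsheichneffe, option (A).
(B) pibishshetsipneffe is wrong: it uses genitive instead of locative for case.
(C) pibishsheetsneffe is wrong: it uses instrumental instead of locative for case.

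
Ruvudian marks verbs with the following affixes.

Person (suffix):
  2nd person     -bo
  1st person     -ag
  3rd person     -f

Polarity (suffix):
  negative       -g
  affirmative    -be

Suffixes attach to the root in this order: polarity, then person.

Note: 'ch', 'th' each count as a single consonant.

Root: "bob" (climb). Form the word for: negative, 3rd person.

bobgf

Attach polarity negative -g → bobg.
Attach person 3rd person -f → bobgf.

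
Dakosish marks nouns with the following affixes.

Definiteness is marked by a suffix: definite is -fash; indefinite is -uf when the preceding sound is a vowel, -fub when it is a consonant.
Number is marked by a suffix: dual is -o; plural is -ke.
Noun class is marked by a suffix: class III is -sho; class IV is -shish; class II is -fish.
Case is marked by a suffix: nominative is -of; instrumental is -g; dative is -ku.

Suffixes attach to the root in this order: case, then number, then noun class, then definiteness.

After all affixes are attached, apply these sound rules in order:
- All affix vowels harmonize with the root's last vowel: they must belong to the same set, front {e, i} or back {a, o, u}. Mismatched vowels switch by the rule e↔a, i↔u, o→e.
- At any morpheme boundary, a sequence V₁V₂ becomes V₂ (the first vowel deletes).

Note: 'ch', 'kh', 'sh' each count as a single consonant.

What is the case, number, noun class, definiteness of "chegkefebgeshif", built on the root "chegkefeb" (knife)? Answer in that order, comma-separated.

Segment: chegkefeb-g-o-sho-uf.
case: -g → instrumental.
number: -o → dual.
noun class: -sho → class III.
definiteness: -uf/fub → indefinite.

instrumental, dual, class III, indefinite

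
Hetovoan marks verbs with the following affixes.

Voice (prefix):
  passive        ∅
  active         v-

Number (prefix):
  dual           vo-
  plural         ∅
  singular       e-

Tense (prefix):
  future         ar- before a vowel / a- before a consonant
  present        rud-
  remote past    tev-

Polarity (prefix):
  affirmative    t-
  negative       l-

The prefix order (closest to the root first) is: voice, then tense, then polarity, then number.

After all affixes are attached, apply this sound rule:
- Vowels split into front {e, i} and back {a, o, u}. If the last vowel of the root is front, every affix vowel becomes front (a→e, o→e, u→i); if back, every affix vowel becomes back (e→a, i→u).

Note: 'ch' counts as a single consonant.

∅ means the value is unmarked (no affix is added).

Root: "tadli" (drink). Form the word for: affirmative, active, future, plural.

tevtadli

Attach voice active v- → vtadli.
Attach tense future a- (before consonant 'v') → avtadli.
Attach polarity affirmative t- → tavtadli.
number = plural: zero marking, form stays tavtadli.
Apply vowel harmony: tavtadli → tevtadli.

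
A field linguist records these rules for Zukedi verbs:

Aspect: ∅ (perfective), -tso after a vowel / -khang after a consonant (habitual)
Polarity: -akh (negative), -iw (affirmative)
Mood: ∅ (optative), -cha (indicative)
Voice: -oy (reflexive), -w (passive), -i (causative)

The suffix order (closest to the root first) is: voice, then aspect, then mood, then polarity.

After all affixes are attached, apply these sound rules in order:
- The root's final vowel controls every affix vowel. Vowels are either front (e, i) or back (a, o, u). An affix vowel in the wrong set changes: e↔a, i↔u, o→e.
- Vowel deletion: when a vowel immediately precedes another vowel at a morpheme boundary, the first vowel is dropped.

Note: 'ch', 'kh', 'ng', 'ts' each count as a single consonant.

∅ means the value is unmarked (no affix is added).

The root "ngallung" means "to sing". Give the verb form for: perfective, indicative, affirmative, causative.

Attach voice causative -i → ngallungi.
aspect = perfective: zero marking, form stays ngallungi.
Attach mood indicative -cha → ngallungicha.
Attach polarity affirmative -iw → ngallungichaiw.
Apply vowel harmony: ngallungichaiw → ngallunguchauw.
Apply vowel deletion: ngallunguchauw → ngallunguchuw.

ngallunguchuw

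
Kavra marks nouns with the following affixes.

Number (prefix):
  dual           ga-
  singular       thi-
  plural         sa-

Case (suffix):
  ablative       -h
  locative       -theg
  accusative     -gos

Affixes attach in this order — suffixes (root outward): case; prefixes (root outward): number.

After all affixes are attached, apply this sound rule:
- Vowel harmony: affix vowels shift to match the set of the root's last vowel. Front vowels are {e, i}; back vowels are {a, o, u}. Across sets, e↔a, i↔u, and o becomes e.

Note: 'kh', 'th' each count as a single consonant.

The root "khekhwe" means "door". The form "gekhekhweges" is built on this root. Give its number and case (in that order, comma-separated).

Segment: ga-khekhwe-gos.
number: ga- → dual.
case: -gos → accusative.

dual, accusative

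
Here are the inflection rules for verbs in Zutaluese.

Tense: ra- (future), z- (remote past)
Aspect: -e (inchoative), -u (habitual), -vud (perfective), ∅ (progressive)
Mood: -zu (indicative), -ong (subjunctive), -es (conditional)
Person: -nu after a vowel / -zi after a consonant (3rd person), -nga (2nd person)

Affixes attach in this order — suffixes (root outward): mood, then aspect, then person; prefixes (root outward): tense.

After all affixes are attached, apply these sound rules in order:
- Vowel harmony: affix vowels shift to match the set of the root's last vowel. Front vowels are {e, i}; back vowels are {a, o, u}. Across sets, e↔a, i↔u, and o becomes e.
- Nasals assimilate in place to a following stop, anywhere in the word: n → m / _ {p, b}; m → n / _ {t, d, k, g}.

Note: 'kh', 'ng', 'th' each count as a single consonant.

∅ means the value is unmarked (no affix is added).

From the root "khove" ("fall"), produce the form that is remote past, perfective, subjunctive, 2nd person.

Attach mood subjunctive -ong → khoveong.
Attach tense remote past z- → zkhoveong.
Attach aspect perfective -vud → zkhoveongvud.
Attach person 2nd person -nga → zkhoveongvudnga.
Apply vowel harmony: zkhoveongvudnga → zkhoveengvidnge.
Nasal assimilation: no change.

zkhoveengvidnge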